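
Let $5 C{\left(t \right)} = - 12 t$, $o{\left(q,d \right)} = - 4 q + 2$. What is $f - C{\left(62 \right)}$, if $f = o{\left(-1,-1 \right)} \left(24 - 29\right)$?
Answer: $\frac{594}{5} \approx 118.8$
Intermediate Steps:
$o{\left(q,d \right)} = 2 - 4 q$
$C{\left(t \right)} = - \frac{12 t}{5}$ ($C{\left(t \right)} = \frac{\left(-12\right) t}{5} = - \frac{12 t}{5}$)
$f = -30$ ($f = \left(2 - -4\right) \left(24 - 29\right) = \left(2 + 4\right) \left(-5\right) = 6 \left(-5\right) = -30$)
$f - C{\left(62 \right)} = -30 - \left(- \frac{12}{5}\right) 62 = -30 - - \frac{744}{5} = -30 + \frac{744}{5} = \frac{594}{5}$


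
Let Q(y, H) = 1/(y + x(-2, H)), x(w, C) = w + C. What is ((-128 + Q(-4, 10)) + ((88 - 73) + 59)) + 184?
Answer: 521/4 ≈ 130.25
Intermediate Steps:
x(w, C) = C + w
Q(y, H) = 1/(-2 + H + y) (Q(y, H) = 1/(y + (H - 2)) = 1/(y + (-2 + H)) = 1/(-2 + H + y))
((-128 + Q(-4, 10)) + ((88 - 73) + 59)) + 184 = ((-128 + 1/(-2 + 10 - 4)) + ((88 - 73) + 59)) + 184 = ((-128 + 1/4) + (15 + 59)) + 184 = ((-128 + ¼) + 74) + 184 = (-511/4 + 74) + 184 = -215/4 + 184 = 521/4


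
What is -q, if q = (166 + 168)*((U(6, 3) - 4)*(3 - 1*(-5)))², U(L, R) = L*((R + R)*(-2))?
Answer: -123467776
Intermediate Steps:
U(L, R) = -4*L*R (U(L, R) = L*((2*R)*(-2)) = L*(-4*R) = -4*L*R)
q = 123467776 (q = (166 + 168)*((-4*6*3 - 4)*(3 - 1*(-5)))² = 334*((-72 - 4)*(3 + 5))² = 334*(-76*8)² = 334*(-608)² = 334*369664 = 123467776)
-q = -1*123467776 = -123467776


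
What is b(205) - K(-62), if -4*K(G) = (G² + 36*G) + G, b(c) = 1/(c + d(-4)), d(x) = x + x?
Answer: 152677/394 ≈ 387.50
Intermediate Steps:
d(x) = 2*x
b(c) = 1/(-8 + c) (b(c) = 1/(c + 2*(-4)) = 1/(c - 8) = 1/(-8 + c))
K(G) = -37*G/4 - G²/4 (K(G) = -((G² + 36*G) + G)/4 = -(G² + 37*G)/4 = -37*G/4 - G²/4)
b(205) - K(-62) = 1/(-8 + 205) - (-1)*(-62)*(37 - 62)/4 = 1/197 - (-1)*(-62)*(-25)/4 = 1/197 - 1*(-775/2) = 1/197 + 775/2 = 152677/394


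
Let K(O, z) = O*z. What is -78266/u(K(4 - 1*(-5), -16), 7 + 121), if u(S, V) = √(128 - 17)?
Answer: -78266*√111/111 ≈ -7428.7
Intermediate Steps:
u(S, V) = √111
-78266/u(K(4 - 1*(-5), -16), 7 + 121) = -78266*√111/111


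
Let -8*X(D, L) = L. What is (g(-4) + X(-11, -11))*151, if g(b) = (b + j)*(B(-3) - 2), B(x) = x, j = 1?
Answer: 19781/8 ≈ 2472.6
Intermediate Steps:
X(D, L) = -L/8
g(b) = -5 - 5*b (g(b) = (b + 1)*(-3 - 2) = (1 + b)*(-5) = -5 - 5*b)
(g(-4) + X(-11, -11))*151 = ((-5 - 5*(-4)) - 1/8*(-11))*151 = ((-5 + 20) + 11/8)*151 = (15 + 11/8)*151 = (131/8)*151 = 19781/8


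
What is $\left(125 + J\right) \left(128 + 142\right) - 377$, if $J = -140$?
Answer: $-4427$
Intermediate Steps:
$\left(125 + J\right) \left(128 + 142\right) - 377 = \left(125 - 140\right) \left(128 + 142\right) - 377 = \left(-15\right) 270 - 377 = -4050 - 377 = -4427$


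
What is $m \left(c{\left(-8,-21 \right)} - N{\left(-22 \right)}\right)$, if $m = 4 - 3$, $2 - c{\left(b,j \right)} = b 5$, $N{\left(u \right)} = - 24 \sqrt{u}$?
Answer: $42 + 24 i \sqrt{22} \approx 42.0 + 112.57 i$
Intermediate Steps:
$c{\left(b,j \right)} = 2 - 5 b$ ($c{\left(b,j \right)} = 2 - b 5 = 2 - 5 b$)
$m = 1$
$m \left(c{\left(-8,-21 \right)} - N{\left(-22 \right)}\right) = 1 \left(\left(2 - -40\right) - - 24 \sqrt{-22}\right) = 1 \left(\left(2 + 40\right) - - 24 i \sqrt{22}\right) = 1 \left(42 - - 24 i \sqrt{22}\right) = 1 \left(42 + 24 i \sqrt{22}\right) = 42 + 24 i \sqrt{22}$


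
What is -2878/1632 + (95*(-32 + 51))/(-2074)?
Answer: -131099/49776 ≈ -2.6338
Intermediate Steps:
-2878/1632 + (95*(-32 + 51))/(-2074) = -2878*1/1632 + (95*19)*(-1/2074) = -1439/816 + 1805*(-1/2074) = -1439/816 - 1805/2074 = -131099/49776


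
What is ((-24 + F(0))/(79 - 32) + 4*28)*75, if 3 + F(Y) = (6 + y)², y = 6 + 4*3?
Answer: 435975/47 ≈ 9276.1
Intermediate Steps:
y = 18 (y = 6 + 12 = 18)
F(Y) = 573 (F(Y) = -3 + (6 + 18)² = -3 + 24² = -3 + 576 = 573)
((-24 + F(0))/(79 - 32) + 4*28)*75 = ((-24 + 573)/(79 - 32) + 4*28)*75 = (549/47 + 112)*75 = (5813/47)*75 = 435975/47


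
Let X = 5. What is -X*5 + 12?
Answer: -13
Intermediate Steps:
-X*5 + 12 = -1*5*5 + 12 = -5*5 + 12 = -25 + 12 = -13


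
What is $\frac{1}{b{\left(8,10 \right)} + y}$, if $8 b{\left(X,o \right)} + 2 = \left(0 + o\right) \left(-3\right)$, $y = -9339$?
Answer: $- \frac{1}{9343} \approx -0.00010703$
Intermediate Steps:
$b{\left(X,o \right)} = - \frac{1}{4} - \frac{3 o}{8}$ ($b{\left(X,o \right)} = - \frac{1}{4} + \frac{\left(0 + o\right) \left(-3\right)}{8} = - \frac{1}{4} + \frac{o \left(-3\right)}{8} = - \frac{1}{4} + \frac{\left(-3\right) o}{8} = - \frac{1}{4} - \frac{3 o}{8}$)
$\frac{1}{b{\left(8,10 \right)} + y} = \frac{1}{\left(- \frac{1}{4} - \frac{15}{4}\right) - 9339} = \frac{1}{-4 - 9339} = \frac{1}{-9343} = - \frac{1}{9343}$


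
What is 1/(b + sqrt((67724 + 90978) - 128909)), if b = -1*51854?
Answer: -51854/2688807523 - sqrt(29793)/2688807523 ≈ -1.9349e-5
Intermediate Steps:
b = -51854
1/(b + sqrt((67724 + 90978) - 128909)) = 1/(-51854 + sqrt((67724 + 90978) - 128909)) = 1/(-51854 + sqrt(158702 - 128909)) = 1/(-51854 + sqrt(29793))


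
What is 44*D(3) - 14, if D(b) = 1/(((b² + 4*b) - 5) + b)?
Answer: -222/19 ≈ -11.684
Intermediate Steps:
D(b) = 1/(-5 + b² + 5*b) (D(b) = 1/((-5 + b² + 4*b) + b) = 1/(-5 + b² + 5*b))
44*D(3) - 14 = 44/(-5 + 3² + 5*3) - 14 = 44/(-5 + 9 + 15) - 14 = 44/19 - 14 = -222/19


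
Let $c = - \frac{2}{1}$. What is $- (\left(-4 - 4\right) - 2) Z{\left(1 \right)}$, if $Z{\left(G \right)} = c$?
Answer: $-20$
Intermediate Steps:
$c = -2$ ($c = \left(-2\right) 1 = -2$)
$Z{\left(G \right)} = -2$
$- (\left(-4 - 4\right) - 2) Z{\left(1 \right)} = - (\left(-4 - 4\right) - 2) \left(-2\right) = - (-8 - 2) \left(-2\right) = \left(-1\right) \left(-10\right) \left(-2\right) = 10 \left(-2\right) = -20$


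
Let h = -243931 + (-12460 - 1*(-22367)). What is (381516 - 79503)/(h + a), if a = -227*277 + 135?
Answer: -302013/296768 ≈ -1.0177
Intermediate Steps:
a = -62744 (a = -62879 + 135 = -62744)
h = -234024 (h = -243931 + (-12460 + 22367) = -243931 + 9907 = -234024)
(381516 - 79503)/(h + a) = (381516 - 79503)/(-234024 - 62744) = 302013/(-296768) = 302013*(-1/296768) = -302013/296768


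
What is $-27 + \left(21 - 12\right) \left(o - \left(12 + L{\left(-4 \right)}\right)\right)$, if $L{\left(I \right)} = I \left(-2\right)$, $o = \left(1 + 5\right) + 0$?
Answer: $-153$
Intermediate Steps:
$o = 6$ ($o = 6 + 0 = 6$)
$L{\left(I \right)} = - 2 I$
$-27 + \left(21 - 12\right) \left(o - \left(12 + L{\left(-4 \right)}\right)\right) = -27 + \left(21 - 12\right) \left(6 - \left(12 - -8\right)\right) = -27 + 9 \left(6 - \left(12 + 8\right)\right) = -27 + 9 \left(6 - 20\right) = -27 + 9 \left(-14\right) = -27 - 126 = -153$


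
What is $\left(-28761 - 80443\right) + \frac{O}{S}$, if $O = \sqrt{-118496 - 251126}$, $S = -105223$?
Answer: $-109204 - \frac{i \sqrt{369622}}{105223} \approx -1.092 \cdot 10^{5} - 0.0057779 i$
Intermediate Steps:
$O = i \sqrt{369622}$ ($O = \sqrt{-369622} = i \sqrt{369622} \approx 607.97 i$)
$\left(-28761 - 80443\right) + \frac{O}{S} = \left(-28761 - 80443\right) + \frac{i \sqrt{369622}}{-105223} = -109204 + i \sqrt{369622} \left(- \frac{1}{105223}\right) = -109204 - \frac{i \sqrt{369622}}{105223}$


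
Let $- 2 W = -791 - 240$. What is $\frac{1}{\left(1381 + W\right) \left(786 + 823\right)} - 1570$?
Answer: $- \frac{9581611088}{6102937} \approx -1570.0$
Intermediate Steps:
$W = \frac{1031}{2}$ ($W = - \frac{-791 - 240}{2} = \left(- \frac{1}{2}\right) \left(-1031\right) = \frac{1031}{2} \approx 515.5$)
$\frac{1}{\left(1381 + W\right) \left(786 + 823\right)} - 1570 = \frac{1}{\left(1381 + \frac{1031}{2}\right) \left(786 + 823\right)} - 1570 = \frac{1}{\frac{3793}{2} \cdot 1609} - 1570 = \frac{2}{3793} \cdot \frac{1}{1609} - 1570 = \frac{2}{6102937} - 1570 = - \frac{9581611088}{6102937}$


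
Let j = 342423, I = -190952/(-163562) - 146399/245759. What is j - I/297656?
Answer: 2048516267167694498487/5982414344770024 ≈ 3.4242e+5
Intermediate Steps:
I = 11491429665/20098416779 (I = -190952*(-1/163562) - 146399*1/245759 = 95476/81781 - 146399/245759 = 11491429665/20098416779 ≈ 0.57176)
j - I/297656 = 342423 - 11491429665/(20098416779*297656) = 342423 - 1*11491429665/5982414344770024 = 342423 - 11491429665/5982414344770024 = 2048516267167694498487/5982414344770024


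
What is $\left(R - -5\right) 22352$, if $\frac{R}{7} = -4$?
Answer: $-514096$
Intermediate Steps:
$R = -28$ ($R = 7 \left(-4\right) = -28$)
$\left(R - -5\right) 22352 = \left(-28 - -5\right) 22352 = \left(-28 + 5\right) 22352 = \left(-23\right) 22352 = -514096$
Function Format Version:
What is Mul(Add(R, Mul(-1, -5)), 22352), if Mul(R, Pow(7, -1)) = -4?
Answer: -514096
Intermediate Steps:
R = -28 (R = Mul(7, -4) = -28)
Mul(Add(R, Mul(-1, -5)), 22352) = Mul(Add(-28, Mul(-1, -5)), 22352) = Mul(Add(-28, 5), 22352) = Mul(-23, 22352) = -514096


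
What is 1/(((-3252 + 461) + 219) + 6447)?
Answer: 1/3875 ≈ 0.00025806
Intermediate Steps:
1/(((-3252 + 461) + 219) + 6447) = 1/((-2791 + 219) + 6447) = 1/(-2572 + 6447) = 1/3875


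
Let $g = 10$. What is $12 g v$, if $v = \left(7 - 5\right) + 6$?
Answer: $960$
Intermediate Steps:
$v = 8$ ($v = 2 + 6 = 8$)
$12 g v = 12 \cdot 10 \cdot 8 = 120 \cdot 8 = 960$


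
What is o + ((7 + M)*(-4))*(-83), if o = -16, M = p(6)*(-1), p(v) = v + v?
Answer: -1676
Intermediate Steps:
p(v) = 2*v
M = -12 (M = (2*6)*(-1) = 12*(-1) = -12)
o + ((7 + M)*(-4))*(-83) = -16 + ((7 - 12)*(-4))*(-83) = -16 - 5*(-4)*(-83) = -16 + 20*(-83) = -16 - 1660 = -1676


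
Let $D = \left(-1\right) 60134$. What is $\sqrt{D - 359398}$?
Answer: $2 i \sqrt{104883} \approx 647.71 i$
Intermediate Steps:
$D = -60134$
$\sqrt{D - 359398} = \sqrt{-60134 - 359398} = \sqrt{-419532} = 2 i \sqrt{104883}$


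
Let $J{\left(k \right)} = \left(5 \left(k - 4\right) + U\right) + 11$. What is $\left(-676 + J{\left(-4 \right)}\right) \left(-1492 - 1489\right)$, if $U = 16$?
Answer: $2053909$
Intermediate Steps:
$J{\left(k \right)} = 7 + 5 k$ ($J{\left(k \right)} = \left(5 \left(k - 4\right) + 16\right) + 11 = \left(5 \left(-4 + k\right) + 16\right) + 11 = \left(\left(-20 + 5 k\right) + 16\right) + 11 = \left(-4 + 5 k\right) + 11 = 7 + 5 k$)
$\left(-676 + J{\left(-4 \right)}\right) \left(-1492 - 1489\right) = \left(-676 + \left(7 + 5 \left(-4\right)\right)\right) \left(-1492 - 1489\right) = \left(-676 + \left(7 - 20\right)\right) \left(-2981\right) = \left(-676 - 13\right) \left(-2981\right) = \left(-689\right) \left(-2981\right) = 2053909$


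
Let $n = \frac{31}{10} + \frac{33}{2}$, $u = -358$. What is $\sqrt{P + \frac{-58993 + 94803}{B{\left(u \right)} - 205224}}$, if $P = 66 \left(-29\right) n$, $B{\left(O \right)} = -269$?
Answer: $\frac{i \sqrt{39603548055343390}}{1027465} \approx 193.69 i$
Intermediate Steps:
$n = \frac{98}{5}$ ($n = 31 \cdot \frac{1}{10} + 33 \cdot \frac{1}{2} = \frac{31}{10} + \frac{33}{2} = \frac{98}{5} \approx 19.6$)
$P = - \frac{187572}{5}$ ($P = 66 \left(-29\right) \frac{98}{5} = \left(-1914\right) \frac{98}{5} = - \frac{187572}{5} \approx -37514.0$)
$\sqrt{P + \frac{-58993 + 94803}{B{\left(u \right)} - 205224}} = \sqrt{- \frac{187572}{5} + \frac{-58993 + 94803}{-269 - 205224}} = \sqrt{- \frac{187572}{5} + \frac{35810}{-205493}} = \sqrt{- \frac{187572}{5} + 35810 \left(- \frac{1}{205493}\right)} = \sqrt{- \frac{187572}{5} - \frac{35810}{205493}} = \sqrt{- \frac{38544912046}{1027465}} = \frac{i \sqrt{39603548055343390}}{1027465}$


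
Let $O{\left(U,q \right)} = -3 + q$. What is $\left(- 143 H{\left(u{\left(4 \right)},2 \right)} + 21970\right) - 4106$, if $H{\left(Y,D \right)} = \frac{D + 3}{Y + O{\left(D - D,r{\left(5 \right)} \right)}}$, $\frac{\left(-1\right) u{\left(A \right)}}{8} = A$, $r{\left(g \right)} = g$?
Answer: $\frac{107327}{6} \approx 17888.0$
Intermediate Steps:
$u{\left(A \right)} = - 8 A$
$H{\left(Y,D \right)} = \frac{3 + D}{2 + Y}$ ($H{\left(Y,D \right)} = \frac{D + 3}{Y + \left(-3 + 5\right)} = \frac{3 + D}{Y + 2} = \frac{3 + D}{2 + Y}$)
$\left(- 143 H{\left(u{\left(4 \right)},2 \right)} + 21970\right) - 4106 = \left(- 143 \frac{3 + 2}{2 - 32} + 21970\right) - 4106 = \left(- 143 \frac{1}{2 - 32} \cdot 5 + 21970\right) - 4106 = \left(- 143 \frac{1}{-30} \cdot 5 + 21970\right) - 4106 = \left(- 143 \left(\left(- \frac{1}{30}\right) 5\right) + 21970\right) - 4106 = \left(\left(-143\right) \left(- \frac{1}{6}\right) + 21970\right) - 4106 = \left(\frac{143}{6} + 21970\right) - 4106 = \frac{131963}{6} - 4106 = \frac{107327}{6}$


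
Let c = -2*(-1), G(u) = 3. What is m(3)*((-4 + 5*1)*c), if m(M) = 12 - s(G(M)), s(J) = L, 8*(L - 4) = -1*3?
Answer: 67/4 ≈ 16.750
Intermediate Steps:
L = 29/8 (L = 4 + (-1*3)/8 = 4 + (⅛)*(-3) = 4 - 3/8 = 29/8 ≈ 3.6250)
c = 2
s(J) = 29/8
m(M) = 67/8 (m(M) = 12 - 1*29/8 = 12 - 29/8 = 67/8)
m(3)*((-4 + 5*1)*c) = 67*((-4 + 5*1)*2)/8 = 67*((-4 + 5)*2)/8 = 67*(1*2)/8 = (67/8)*2 = 67/4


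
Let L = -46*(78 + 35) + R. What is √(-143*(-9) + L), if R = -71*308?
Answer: I*√25779 ≈ 160.56*I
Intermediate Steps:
R = -21868
L = -27066 (L = -46*(78 + 35) - 21868 = -46*113 - 21868 = -5198 - 21868 = -27066)
√(-143*(-9) + L) = √(-143*(-9) - 27066) = √(1287 - 27066) = √(-25779) = I*√25779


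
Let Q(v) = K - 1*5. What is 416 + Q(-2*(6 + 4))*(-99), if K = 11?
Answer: -178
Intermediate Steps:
Q(v) = 6 (Q(v) = 11 - 1*5 = 11 - 5 = 6)
416 + Q(-2*(6 + 4))*(-99) = 416 + 6*(-99) = 416 - 594 = -178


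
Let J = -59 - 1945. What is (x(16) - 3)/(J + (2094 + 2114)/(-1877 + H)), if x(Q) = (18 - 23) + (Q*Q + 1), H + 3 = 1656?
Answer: -3486/28319 ≈ -0.12310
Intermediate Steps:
H = 1653 (H = -3 + 1656 = 1653)
J = -2004
x(Q) = -4 + Q² (x(Q) = -5 + (Q² + 1) = -5 + (1 + Q²) = -4 + Q²)
(x(16) - 3)/(J + (2094 + 2114)/(-1877 + H)) = ((-4 + 16²) - 3)/(-2004 + (2094 + 2114)/(-1877 + 1653)) = ((-4 + 256) - 3)/(-2004 + 4208/(-224)) = (252 - 3)/(-2004 + 4208*(-1/224)) = 249/(-2004 - 263/14) = 249/(-28319/14) = 249*(-14/28319) = -3486/28319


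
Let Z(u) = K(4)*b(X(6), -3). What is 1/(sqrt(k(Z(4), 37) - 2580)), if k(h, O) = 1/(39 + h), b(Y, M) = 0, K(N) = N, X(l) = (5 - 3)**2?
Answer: -I*sqrt(3924141)/100619 ≈ -0.019688*I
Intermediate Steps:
X(l) = 4 (X(l) = 2**2 = 4)
Z(u) = 0 (Z(u) = 4*0 = 0)
1/(sqrt(k(Z(4), 37) - 2580)) = 1/(sqrt(1/(39 + 0) - 2580)) = 1/(sqrt(1/39 - 2580)) = 1/(sqrt(-100619/39)) = 1/(I*sqrt(3924141)/39) = -I*sqrt(3924141)/100619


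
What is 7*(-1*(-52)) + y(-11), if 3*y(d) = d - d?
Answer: 364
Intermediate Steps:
y(d) = 0 (y(d) = (d - d)/3 = (1/3)*0 = 0)
7*(-1*(-52)) + y(-11) = 7*(-1*(-52)) + 0 = 7*52 + 0 = 364 + 0 = 364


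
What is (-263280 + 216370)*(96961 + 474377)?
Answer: -26801465580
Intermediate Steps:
(-263280 + 216370)*(96961 + 474377) = -46910*571338 = -26801465580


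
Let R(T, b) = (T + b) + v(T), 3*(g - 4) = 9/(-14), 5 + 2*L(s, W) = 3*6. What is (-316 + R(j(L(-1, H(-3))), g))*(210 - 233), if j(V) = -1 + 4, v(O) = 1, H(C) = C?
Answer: 99245/14 ≈ 7088.9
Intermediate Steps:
L(s, W) = 13/2 (L(s, W) = -5/2 + (3*6)/2 = -5/2 + (½)*18 = -5/2 + 9 = 13/2)
g = 53/14 (g = 4 + (9/(-14))/3 = 4 + (9*(-1/14))/3 = 4 + (⅓)*(-9/14) = 4 - 3/14 = 53/14 ≈ 3.7857)
j(V) = 3
R(T, b) = 1 + T + b (R(T, b) = (T + b) + 1 = 1 + T + b)
(-316 + R(j(L(-1, H(-3))), g))*(210 - 233) = (-316 + (1 + 3 + 53/14))*(210 - 233) = (-316 + 109/14)*(-23) = -4315/14*(-23) = 99245/14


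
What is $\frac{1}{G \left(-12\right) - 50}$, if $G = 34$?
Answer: $- \frac{1}{458} \approx -0.0021834$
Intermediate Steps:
$\frac{1}{G \left(-12\right) - 50} = \frac{1}{34 \left(-12\right) - 50} = \frac{1}{-408 - 50} = \frac{1}{-458} = - \frac{1}{458}$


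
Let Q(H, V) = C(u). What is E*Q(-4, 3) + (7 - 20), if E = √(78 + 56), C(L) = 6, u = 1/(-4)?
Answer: -13 + 6*√134 ≈ 56.455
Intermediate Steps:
u = -¼ ≈ -0.25000
Q(H, V) = 6
E = √134 ≈ 11.576
E*Q(-4, 3) + (7 - 20) = √134*6 + (7 - 20) = 6*√134 - 13 = -13 + 6*√134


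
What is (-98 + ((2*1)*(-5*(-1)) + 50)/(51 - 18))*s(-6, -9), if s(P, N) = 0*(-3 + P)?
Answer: 0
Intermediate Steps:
s(P, N) = 0
(-98 + ((2*1)*(-5*(-1)) + 50)/(51 - 18))*s(-6, -9) = (-98 + ((2*1)*(-5*(-1)) + 50)/(51 - 18))*0 = (-98 + (2*5 + 50)/33)*0 = (-98 + (10 + 50)*(1/33))*0 = (-98 + 60*(1/33))*0 = (-98 + 20/11)*0 = -1058/11*0 = 0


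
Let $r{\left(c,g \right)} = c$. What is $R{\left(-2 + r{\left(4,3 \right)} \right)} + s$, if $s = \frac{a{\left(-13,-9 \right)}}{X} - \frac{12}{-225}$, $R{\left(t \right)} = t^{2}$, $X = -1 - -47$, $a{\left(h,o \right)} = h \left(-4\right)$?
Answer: $\frac{8942}{1725} \approx 5.1838$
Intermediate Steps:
$a{\left(h,o \right)} = - 4 h$
$X = 46$ ($X = -1 + 47 = 46$)
$s = \frac{2042}{1725}$ ($s = \frac{\left(-4\right) \left(-13\right)}{46} - \frac{12}{-225} = 52 \cdot \frac{1}{46} - - \frac{4}{75} = \frac{26}{23} + \frac{4}{75} = \frac{2042}{1725} \approx 1.1838$)
$R{\left(-2 + r{\left(4,3 \right)} \right)} + s = \left(-2 + 4\right)^{2} + \frac{2042}{1725} = 2^{2} + \frac{2042}{1725} = 4 + \frac{2042}{1725} = \frac{8942}{1725}$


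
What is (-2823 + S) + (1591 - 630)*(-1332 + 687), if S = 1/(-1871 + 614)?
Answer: -782693677/1257 ≈ -6.2267e+5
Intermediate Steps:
S = -1/1257 (S = 1/(-1257) = -1/1257 ≈ -0.00079555)
(-2823 + S) + (1591 - 630)*(-1332 + 687) = (-2823 - 1/1257) + (1591 - 630)*(-1332 + 687) = -3548512/1257 + 961*(-645) = -3548512/1257 - 619845 = -782693677/1257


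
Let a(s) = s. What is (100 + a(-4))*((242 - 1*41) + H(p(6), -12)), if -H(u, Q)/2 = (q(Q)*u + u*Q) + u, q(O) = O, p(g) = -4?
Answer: 1632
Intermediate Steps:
H(u, Q) = -2*u - 4*Q*u (H(u, Q) = -2*((Q*u + u*Q) + u) = -2*((Q*u + Q*u) + u) = -2*(2*Q*u + u) = -2*(u + 2*Q*u) = -2*u - 4*Q*u)
(100 + a(-4))*((242 - 1*41) + H(p(6), -12)) = (100 - 4)*((242 - 1*41) - 2*(-4)*(1 + 2*(-12))) = 96*((242 - 41) - 2*(-4)*(1 - 24)) = 96*(201 - 2*(-4)*(-23)) = 96*(201 - 184) = 96*17 = 1632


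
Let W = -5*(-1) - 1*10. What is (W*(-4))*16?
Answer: 320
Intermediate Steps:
W = -5 (W = 5 - 10 = -5)
(W*(-4))*16 = -5*(-4)*16 = 20*16 = 320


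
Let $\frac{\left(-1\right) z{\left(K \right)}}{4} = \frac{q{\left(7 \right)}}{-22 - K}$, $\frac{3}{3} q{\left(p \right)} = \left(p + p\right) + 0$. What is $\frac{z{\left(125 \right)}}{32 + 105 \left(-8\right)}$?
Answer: $- \frac{1}{2121} \approx -0.00047148$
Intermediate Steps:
$q{\left(p \right)} = 2 p$ ($q{\left(p \right)} = \left(p + p\right) + 0 = 2 p + 0 = 2 p$)
$z{\left(K \right)} = - \frac{56}{-22 - K}$ ($z{\left(K \right)} = - 4 \frac{2 \cdot 7}{-22 - K} = - 4 \frac{14}{-22 - K} = - \frac{56}{-22 - K}$)
$\frac{z{\left(125 \right)}}{32 + 105 \left(-8\right)} = \frac{56 \frac{1}{22 + 125}}{32 + 105 \left(-8\right)} = \frac{56 \cdot \frac{1}{147}}{32 - 840} = \frac{56 \cdot \frac{1}{147}}{-808} = \frac{8}{21} \left(- \frac{1}{808}\right) = - \frac{1}{2121}$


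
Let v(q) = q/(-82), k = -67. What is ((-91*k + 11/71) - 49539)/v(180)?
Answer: 126459211/6390 ≈ 19790.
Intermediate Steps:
v(q) = -q/82 (v(q) = q*(-1/82) = -q/82)
((-91*k + 11/71) - 49539)/v(180) = ((-91*(-67) + 11/71) - 49539)/((-1/82*180)) = ((6097 + 11*(1/71)) - 49539)/(-90/41) = ((6097 + 11/71) - 49539)*(-41/90) = (432898/71 - 49539)*(-41/90) = -3084371/71*(-41/90) = 126459211/6390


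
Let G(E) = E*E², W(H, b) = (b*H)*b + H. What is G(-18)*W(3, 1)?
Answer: -34992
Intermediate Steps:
W(H, b) = H + H*b² (W(H, b) = (H*b)*b + H = H*b² + H = H + H*b²)
G(E) = E³
G(-18)*W(3, 1) = (-18)³*(3*(1 + 1²)) = -17496*(1 + 1) = -17496*2 = -5832*6 = -34992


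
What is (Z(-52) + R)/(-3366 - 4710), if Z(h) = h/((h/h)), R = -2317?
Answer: 2369/8076 ≈ 0.29334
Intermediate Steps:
Z(h) = h (Z(h) = h/1 = h*1 = h)
(Z(-52) + R)/(-3366 - 4710) = (-52 - 2317)/(-3366 - 4710) = -2369/(-8076) = -2369*(-1/8076) = 2369/8076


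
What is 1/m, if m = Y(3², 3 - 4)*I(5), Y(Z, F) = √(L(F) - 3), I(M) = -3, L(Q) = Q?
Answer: I/6 ≈ 0.16667*I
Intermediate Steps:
Y(Z, F) = √(-3 + F) (Y(Z, F) = √(F - 3) = √(-3 + F))
m = -6*I (m = √(-3 + (3 - 4))*(-3) = √(-3 - 1)*(-3) = √(-4)*(-3) = (2*I)*(-3) = -6*I ≈ -6.0*I)
1/m = 1/(-6*I) = I/6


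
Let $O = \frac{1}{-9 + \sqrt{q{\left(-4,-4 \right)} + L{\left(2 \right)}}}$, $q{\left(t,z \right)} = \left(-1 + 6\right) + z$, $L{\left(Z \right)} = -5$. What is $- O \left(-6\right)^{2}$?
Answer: $\frac{324}{85} + \frac{72 i}{85} \approx 3.8118 + 0.84706 i$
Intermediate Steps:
$q{\left(t,z \right)} = 5 + z$
$O = \frac{-9 - 2 i}{85}$ ($O = \frac{1}{-9 + \sqrt{\left(5 - 4\right) - 5}} = \frac{1}{-9 + \sqrt{1 - 5}} = \frac{1}{-9 + \sqrt{-4}} = \frac{1}{-9 + 2 i} = \frac{-9 - 2 i}{85} \approx -0.10588 - 0.023529 i$)
$- O \left(-6\right)^{2} = - (- \frac{9}{85} - \frac{2 i}{85}) \left(-6\right)^{2} = \left(\frac{9}{85} + \frac{2 i}{85}\right) 36 = \frac{324}{85} + \frac{72 i}{85}$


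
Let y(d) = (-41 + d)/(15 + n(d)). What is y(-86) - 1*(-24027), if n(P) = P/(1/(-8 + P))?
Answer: 194594546/8099 ≈ 24027.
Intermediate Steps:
n(P) = P*(-8 + P)
y(d) = (-41 + d)/(15 + d*(-8 + d))
y(-86) - 1*(-24027) = (-41 - 86)/(15 - 86*(-8 - 86)) - 1*(-24027) = -127/(15 - 86*(-94)) + 24027 = -127/(15 + 8084) + 24027 = -127/8099 + 24027 = 194594546/8099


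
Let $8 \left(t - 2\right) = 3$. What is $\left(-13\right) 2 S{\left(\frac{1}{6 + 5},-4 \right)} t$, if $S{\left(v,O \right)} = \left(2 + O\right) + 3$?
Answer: $- \frac{247}{4} \approx -61.75$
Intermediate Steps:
$t = \frac{19}{8}$ ($t = 2 + \frac{1}{8} \cdot 3 = 2 + \frac{3}{8} = \frac{19}{8} \approx 2.375$)
$S{\left(v,O \right)} = 5 + O$
$\left(-13\right) 2 S{\left(\frac{1}{6 + 5},-4 \right)} t = \left(-13\right) 2 \left(5 - 4\right) \frac{19}{8} = - 26 \cdot 1 \cdot \frac{19}{8} = \left(-26\right) \frac{19}{8} = - \frac{247}{4}$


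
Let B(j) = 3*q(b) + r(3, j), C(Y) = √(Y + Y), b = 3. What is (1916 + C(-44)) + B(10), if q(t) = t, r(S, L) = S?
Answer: 1928 + 2*I*√22 ≈ 1928.0 + 9.3808*I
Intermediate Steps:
C(Y) = √2*√Y (C(Y) = √(2*Y) = √2*√Y)
B(j) = 12 (B(j) = 3*3 + 3 = 9 + 3 = 12)
(1916 + C(-44)) + B(10) = (1916 + √2*√(-44)) + 12 = (1916 + √2*(2*I*√11)) + 12 = (1916 + 2*I*√22) + 12 = 1928 + 2*I*√22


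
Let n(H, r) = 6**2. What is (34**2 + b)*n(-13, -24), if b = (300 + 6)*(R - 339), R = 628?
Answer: 3225240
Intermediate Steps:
n(H, r) = 36
b = 88434 (b = (300 + 6)*(628 - 339) = 306*289 = 88434)
(34**2 + b)*n(-13, -24) = (34**2 + 88434)*36 = (1156 + 88434)*36 = 89590*36 = 3225240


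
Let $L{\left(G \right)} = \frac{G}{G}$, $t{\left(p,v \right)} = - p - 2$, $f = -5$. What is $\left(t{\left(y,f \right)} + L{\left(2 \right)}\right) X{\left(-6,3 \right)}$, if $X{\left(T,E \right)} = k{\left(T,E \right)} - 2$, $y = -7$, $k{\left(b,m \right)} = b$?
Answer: $-48$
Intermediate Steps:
$X{\left(T,E \right)} = -2 + T$ ($X{\left(T,E \right)} = T - 2 = -2 + T$)
$t{\left(p,v \right)} = -2 - p$
$L{\left(G \right)} = 1$
$\left(t{\left(y,f \right)} + L{\left(2 \right)}\right) X{\left(-6,3 \right)} = \left(\left(-2 - -7\right) + 1\right) \left(-2 - 6\right) = \left(\left(-2 + 7\right) + 1\right) \left(-8\right) = \left(5 + 1\right) \left(-8\right) = 6 \left(-8\right) = -48$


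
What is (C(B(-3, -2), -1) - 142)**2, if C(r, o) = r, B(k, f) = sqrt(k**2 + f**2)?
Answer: (142 - sqrt(13))**2 ≈ 19153.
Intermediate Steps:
B(k, f) = sqrt(f**2 + k**2)
(C(B(-3, -2), -1) - 142)**2 = (sqrt((-2)**2 + (-3)**2) - 142)**2 = (sqrt(4 + 9) - 142)**2 = (sqrt(13) - 142)**2 = (-142 + sqrt(13))**2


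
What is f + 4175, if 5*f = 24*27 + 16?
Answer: 21539/5 ≈ 4307.8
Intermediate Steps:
f = 664/5 (f = (24*27 + 16)/5 = (648 + 16)/5 = (⅕)*664 = 664/5 ≈ 132.80)
f + 4175 = 664/5 + 4175 = 21539/5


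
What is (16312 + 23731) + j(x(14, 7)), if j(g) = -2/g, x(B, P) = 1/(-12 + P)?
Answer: 40053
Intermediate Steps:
(16312 + 23731) + j(x(14, 7)) = (16312 + 23731) - 2/(1/(-12 + 7)) = 40043 - 2/(1/(-5)) = 40043 - 2/(-1/5) = 40043 - 2*(-5) = 40043 + 10 = 40053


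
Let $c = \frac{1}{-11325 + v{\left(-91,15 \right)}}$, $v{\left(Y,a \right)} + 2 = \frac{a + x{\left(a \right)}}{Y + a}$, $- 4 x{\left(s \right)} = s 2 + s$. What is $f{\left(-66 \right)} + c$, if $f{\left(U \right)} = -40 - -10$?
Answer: $- \frac{103302994}{3443423} \approx -30.0$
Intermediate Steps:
$f{\left(U \right)} = -30$ ($f{\left(U \right)} = -40 + 10 = -30$)
$x{\left(s \right)} = - \frac{3 s}{4}$ ($x{\left(s \right)} = - \frac{s 2 + s}{4} = - \frac{2 s + s}{4} = - \frac{3 s}{4}$)
$v{\left(Y,a \right)} = -2 + \frac{a}{4 \left(Y + a\right)}$ ($v{\left(Y,a \right)} = -2 + \frac{a - \frac{3 a}{4}}{Y + a} = -2 + \frac{\frac{1}{4} a}{Y + a} = -2 + \frac{a}{4 \left(Y + a\right)}$)
$c = - \frac{304}{3443423}$ ($c = \frac{1}{-11325 + \frac{\left(-2\right) \left(-91\right) - \frac{105}{4}}{-91 + 15}} = \frac{1}{-11325 + \frac{182 - \frac{105}{4}}{-76}} = \frac{1}{-11325 - \frac{623}{304}} = \frac{1}{- \frac{3443423}{304}} = - \frac{304}{3443423} \approx -8.8284 \cdot 10^{-5}$)
$f{\left(-66 \right)} + c = -30 - \frac{304}{3443423} = - \frac{103302994}{3443423}$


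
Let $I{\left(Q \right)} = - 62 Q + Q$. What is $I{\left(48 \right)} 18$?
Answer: $-52704$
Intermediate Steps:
$I{\left(Q \right)} = - 61 Q$
$I{\left(48 \right)} 18 = \left(-61\right) 48 \cdot 18 = \left(-2928\right) 18 = -52704$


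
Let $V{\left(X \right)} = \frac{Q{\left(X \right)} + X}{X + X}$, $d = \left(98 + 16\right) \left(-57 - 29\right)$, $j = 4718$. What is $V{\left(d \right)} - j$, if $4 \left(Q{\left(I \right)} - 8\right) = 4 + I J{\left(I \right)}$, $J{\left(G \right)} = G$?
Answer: $- \frac{38843451}{6536} \approx -5943.0$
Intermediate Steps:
$d = -9804$ ($d = 114 \left(-86\right) = -9804$)
$Q{\left(I \right)} = 9 + \frac{I^{2}}{4}$ ($Q{\left(I \right)} = 8 + \frac{4 + I I}{4} = 8 + \frac{4 + I^{2}}{4} = 8 + \left(1 + \frac{I^{2}}{4}\right) = 9 + \frac{I^{2}}{4}$)
$V{\left(X \right)} = \frac{9 + X + \frac{X^{2}}{4}}{2 X}$ ($V{\left(X \right)} = \frac{\left(9 + \frac{X^{2}}{4}\right) + X}{X + X} = \frac{9 + X + \frac{X^{2}}{4}}{2 X}$)
$V{\left(d \right)} - j = \frac{36 + \left(-9804\right)^{2} + 4 \left(-9804\right)}{8 \left(-9804\right)} - 4718 = \frac{1}{8} \left(- \frac{1}{9804}\right) \left(36 + 96118416 - 39216\right) - 4718 = \frac{1}{8} \left(- \frac{1}{9804}\right) 96079236 - 4718 = - \frac{8006603}{6536} - 4718 = - \frac{38843451}{6536}$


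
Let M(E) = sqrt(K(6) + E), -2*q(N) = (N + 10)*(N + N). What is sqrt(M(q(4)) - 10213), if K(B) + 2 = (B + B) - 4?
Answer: sqrt(-10213 + 5*I*sqrt(2)) ≈ 0.035 + 101.06*I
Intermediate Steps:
K(B) = -6 + 2*B (K(B) = -2 + ((B + B) - 4) = -2 + (2*B - 4) = -2 + (-4 + 2*B) = -6 + 2*B)
q(N) = -N*(10 + N) (q(N) = -(N + 10)*(N + N)/2 = -(10 + N)*2*N/2 = -N*(10 + N))
M(E) = sqrt(6 + E) (M(E) = sqrt((-6 + 2*6) + E) = sqrt((-6 + 12) + E) = sqrt(6 + E))
sqrt(M(q(4)) - 10213) = sqrt(sqrt(6 - 1*4*(10 + 4)) - 10213) = sqrt(sqrt(6 - 1*4*14) - 10213) = sqrt(sqrt(6 - 56) - 10213) = sqrt(sqrt(-50) - 10213) = sqrt(5*I*sqrt(2) - 10213) = sqrt(-10213 + 5*I*sqrt(2))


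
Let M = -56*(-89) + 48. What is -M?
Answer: -5032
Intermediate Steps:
M = 5032 (M = 4984 + 48 = 5032)
-M = -1*5032 = -5032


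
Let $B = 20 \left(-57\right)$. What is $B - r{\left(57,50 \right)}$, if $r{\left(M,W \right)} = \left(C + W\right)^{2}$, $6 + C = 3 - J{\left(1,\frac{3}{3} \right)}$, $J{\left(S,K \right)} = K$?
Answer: $-3256$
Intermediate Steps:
$C = -4$ ($C = -6 + \left(3 - \frac{3}{3}\right) = -6 + \left(3 - 3 \cdot \frac{1}{3}\right) = -6 + \left(3 - 1\right) = -6 + 2 = -4$)
$B = -1140$
$r{\left(M,W \right)} = \left(-4 + W\right)^{2}$
$B - r{\left(57,50 \right)} = -1140 - \left(-4 + 50\right)^{2} = -1140 - 46^{2} = -1140 - 2116 = -3256$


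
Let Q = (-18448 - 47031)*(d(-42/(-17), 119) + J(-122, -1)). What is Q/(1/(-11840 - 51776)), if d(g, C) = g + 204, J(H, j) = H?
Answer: 5981675323904/17 ≈ 3.5186e+11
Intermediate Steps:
d(g, C) = 204 + g
Q = -94027844/17 (Q = (-18448 - 47031)*((204 - 42/(-17)) - 122) = -65479*((204 - 42*(-1/17)) - 122) = -65479*((204 + 42/17) - 122) = -65479*(3510/17 - 122) = -65479*1436/17 = -94027844/17 ≈ -5.5310e+6)
Q/(1/(-11840 - 51776)) = -94027844/(17*(1/(-11840 - 51776))) = -94027844/(17*(1/(-63616))) = -94027844/(17*(-1/63616)) = -94027844/17*(-63616) = 5981675323904/17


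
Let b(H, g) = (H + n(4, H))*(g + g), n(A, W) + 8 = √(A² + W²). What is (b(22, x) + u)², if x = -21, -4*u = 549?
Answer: 22527801/16 + 609210*√5 ≈ 2.7702e+6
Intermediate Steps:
u = -549/4 (u = -¼*549 = -549/4 ≈ -137.25)
n(A, W) = -8 + √(A² + W²)
b(H, g) = 2*g*(-8 + H + √(16 + H²)) (b(H, g) = (H + (-8 + √(4² + H²)))*(g + g) = (H + (-8 + √(16 + H²)))*(2*g) = (-8 + H + √(16 + H²))*(2*g) = 2*g*(-8 + H + √(16 + H²)))
(b(22, x) + u)² = (2*(-21)*(-8 + 22 + √(16 + 22²)) - 549/4)² = (2*(-21)*(-8 + 22 + √(16 + 484)) - 549/4)² = (2*(-21)*(-8 + 22 + √500) - 549/4)² = (2*(-21)*(-8 + 22 + 10*√5) - 549/4)² = (2*(-21)*(14 + 10*√5) - 549/4)² = ((-588 - 420*√5) - 549/4)² = (-2901/4 - 420*√5)²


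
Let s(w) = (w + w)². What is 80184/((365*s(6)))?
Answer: 3341/2190 ≈ 1.5256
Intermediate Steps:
s(w) = 4*w² (s(w) = (2*w)² = 4*w²)
80184/((365*s(6))) = 80184/((365*(4*6²))) = 80184/((365*(4*36))) = 80184/((365*144)) = 80184/52560 = 80184*(1/52560) = 3341/2190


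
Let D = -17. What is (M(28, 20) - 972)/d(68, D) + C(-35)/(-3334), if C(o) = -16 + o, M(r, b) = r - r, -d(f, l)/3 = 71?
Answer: 1083837/236714 ≈ 4.5787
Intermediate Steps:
d(f, l) = -213 (d(f, l) = -3*71 = -213)
M(r, b) = 0
(M(28, 20) - 972)/d(68, D) + C(-35)/(-3334) = (0 - 972)/(-213) + (-16 - 35)/(-3334) = -972*(-1/213) - 51*(-1/3334) = 324/71 + 51/3334 = 1083837/236714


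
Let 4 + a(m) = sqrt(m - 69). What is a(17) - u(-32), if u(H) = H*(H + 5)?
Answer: -868 + 2*I*sqrt(13) ≈ -868.0 + 7.2111*I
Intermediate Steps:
u(H) = H*(5 + H)
a(m) = -4 + sqrt(-69 + m) (a(m) = -4 + sqrt(m - 69) = -4 + sqrt(-69 + m))
a(17) - u(-32) = (-4 + sqrt(-69 + 17)) - (-32)*(5 - 32) = (-4 + sqrt(-52)) - (-32)*(-27) = (-4 + 2*I*sqrt(13)) - 1*864 = (-4 + 2*I*sqrt(13)) - 864 = -868 + 2*I*sqrt(13)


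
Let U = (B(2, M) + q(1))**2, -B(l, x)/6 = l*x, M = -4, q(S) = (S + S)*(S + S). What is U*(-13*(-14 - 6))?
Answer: 703040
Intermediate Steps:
q(S) = 4*S**2 (q(S) = (2*S)*(2*S) = 4*S**2)
B(l, x) = -6*l*x
U = 2704 (U = (-6*2*(-4) + 4*1**2)**2 = (48 + 4*1)**2 = (48 + 4)**2 = 52**2 = 2704)
U*(-13*(-14 - 6)) = 2704*(-13*(-14 - 6)) = 2704*(-13*(-20)) = 2704*260 = 703040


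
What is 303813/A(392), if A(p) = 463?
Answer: 303813/463 ≈ 656.18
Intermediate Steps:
303813/A(392) = 303813/463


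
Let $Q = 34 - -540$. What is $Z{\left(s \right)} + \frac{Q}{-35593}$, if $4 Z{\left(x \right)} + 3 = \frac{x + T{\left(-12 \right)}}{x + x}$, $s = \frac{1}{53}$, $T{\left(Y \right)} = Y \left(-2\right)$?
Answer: $\frac{45091739}{284744} \approx 158.36$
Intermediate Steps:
$Q = 574$ ($Q = 34 + 540 = 574$)
$T{\left(Y \right)} = - 2 Y$
$s = \frac{1}{53} \approx 0.018868$
$Z{\left(x \right)} = - \frac{3}{4} + \frac{24 + x}{8 x}$ ($Z{\left(x \right)} = - \frac{3}{4} + \frac{\left(x - -24\right) \frac{1}{x + x}}{4} = - \frac{3}{4} + \frac{\left(x + 24\right) \frac{1}{2 x}}{4} = - \frac{3}{4} + \frac{\left(24 + x\right) \frac{1}{2 x}}{4} = - \frac{3}{4} + \frac{\frac{1}{2} \frac{1}{x} \left(24 + x\right)}{4} = - \frac{3}{4} + \frac{24 + x}{8 x}$)
$Z{\left(s \right)} + \frac{Q}{-35593} = \left(- \frac{5}{8} + 3 \frac{1}{\frac{1}{53}}\right) + \frac{574}{-35593} = \left(- \frac{5}{8} + 3 \cdot 53\right) + 574 \left(- \frac{1}{35593}\right) = \left(- \frac{5}{8} + 159\right) - \frac{574}{35593} = \frac{1267}{8} - \frac{574}{35593} = \frac{45091739}{284744}$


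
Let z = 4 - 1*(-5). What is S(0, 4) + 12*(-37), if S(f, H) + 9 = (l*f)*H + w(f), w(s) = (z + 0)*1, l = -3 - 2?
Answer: -444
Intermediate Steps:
l = -5
z = 9 (z = 4 + 5 = 9)
w(s) = 9 (w(s) = (9 + 0)*1 = 9*1 = 9)
S(f, H) = -5*H*f (S(f, H) = -9 + ((-5*f)*H + 9) = -9 + (-5*H*f + 9) = -9 + (9 - 5*H*f) = -5*H*f)
S(0, 4) + 12*(-37) = -5*4*0 + 12*(-37) = 0 - 444 = -444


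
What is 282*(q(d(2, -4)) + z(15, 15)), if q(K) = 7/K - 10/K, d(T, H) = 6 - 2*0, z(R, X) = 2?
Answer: 423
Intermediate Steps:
d(T, H) = 6 (d(T, H) = 6 + 0 = 6)
q(K) = -3/K
282*(q(d(2, -4)) + z(15, 15)) = 282*(-3/6 + 2) = 282*(-3*⅙ + 2) = 282*(-½ + 2) = 282*(3/2) = 423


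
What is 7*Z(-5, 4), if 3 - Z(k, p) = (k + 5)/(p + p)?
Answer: 21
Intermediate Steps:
Z(k, p) = 3 - (5 + k)/(2*p) (Z(k, p) = 3 - (k + 5)/(p + p) = 3 - (5 + k)/(2*p))
7*Z(-5, 4) = 7*((½)*(-5 - 1*(-5) + 6*4)/4) = 7*((½)*(¼)*(-5 + 5 + 24)) = 7*((½)*(¼)*24) = 7*3 = 21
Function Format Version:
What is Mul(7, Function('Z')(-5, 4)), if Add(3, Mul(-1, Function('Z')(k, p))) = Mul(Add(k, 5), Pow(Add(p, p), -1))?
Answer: 21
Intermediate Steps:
Function('Z')(k, p) = Add(3, Mul(Rational(-1, 2), Pow(p, -1), Add(5, k))) (Function('Z')(k, p) = Add(3, Mul(-1, Mul(Add(k, 5), Pow(Add(p, p), -1)))) = Add(3, Mul(-1, Mul(Add(5, k), Pow(Mul(2, p), -1)))) = Add(3, Mul(-1, Mul(Add(5, k), Mul(Rational(1, 2), Pow(p, -1))))) = Add(3, Mul(-1, Mul(Rational(1, 2), Pow(p, -1), Add(5, k)))) = Add(3, Mul(Rational(-1, 2), Pow(p, -1), Add(5, k))))
Mul(7, Function('Z')(-5, 4)) = Mul(7, Mul(Rational(1, 2), Pow(4, -1), Add(-5, Mul(-1, -5), Mul(6, 4)))) = Mul(7, Mul(Rational(1, 2), Rational(1, 4), Add(-5, 5, 24))) = Mul(7, Mul(Rational(1, 2), Rational(1, 4), 24)) = Mul(7, 3) = 21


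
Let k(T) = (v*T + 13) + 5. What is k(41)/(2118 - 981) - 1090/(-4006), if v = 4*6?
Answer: 875557/759137 ≈ 1.1534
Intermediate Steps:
v = 24
k(T) = 18 + 24*T (k(T) = (24*T + 13) + 5 = (13 + 24*T) + 5 = 18 + 24*T)
k(41)/(2118 - 981) - 1090/(-4006) = (18 + 24*41)/(2118 - 981) - 1090/(-4006) = (18 + 984)/1137 - 1090*(-1/4006) = 1002*(1/1137) + 545/2003 = 334/379 + 545/2003 = 875557/759137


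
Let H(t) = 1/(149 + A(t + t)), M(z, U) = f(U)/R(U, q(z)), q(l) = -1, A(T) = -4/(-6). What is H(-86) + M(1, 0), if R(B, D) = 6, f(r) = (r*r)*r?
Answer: 3/449 ≈ 0.0066815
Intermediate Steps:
A(T) = ⅔ (A(T) = -4*(-⅙) = ⅔)
f(r) = r³ (f(r) = r²*r = r³)
M(z, U) = U³/6
H(t) = 3/449 (H(t) = 1/(149 + ⅔) = 1/(449/3) = 3/449)
H(-86) + M(1, 0) = 3/449 + (⅙)*0³ = 3/449 + (⅙)*0 = 3/449 + 0 = 3/449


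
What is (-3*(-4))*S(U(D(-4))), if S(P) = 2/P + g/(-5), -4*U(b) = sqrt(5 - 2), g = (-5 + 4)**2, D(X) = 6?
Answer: -12/5 - 32*sqrt(3) ≈ -57.826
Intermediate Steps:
g = 1 (g = (-1)**2 = 1)
U(b) = -sqrt(3)/4 (U(b) = -sqrt(5 - 2)/4 = -sqrt(3)/4)
S(P) = -1/5 + 2/P (S(P) = 2/P + 1/(-5) = 2/P + 1*(-1/5) = 2/P - 1/5 = -1/5 + 2/P)
(-3*(-4))*S(U(D(-4))) = (-3*(-4))*((10 - (-1)*sqrt(3)/4)/(5*((-sqrt(3)/4)))) = 12*((-4*sqrt(3)/3)*(10 + sqrt(3)/4)/5) = 12*(-4*sqrt(3)*(10 + sqrt(3)/4)/15) = -16*sqrt(3)*(10 + sqrt(3)/4)/5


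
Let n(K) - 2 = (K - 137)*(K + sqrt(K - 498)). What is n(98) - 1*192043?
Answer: -195863 - 780*I ≈ -1.9586e+5 - 780.0*I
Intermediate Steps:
n(K) = 2 + (-137 + K)*(K + sqrt(-498 + K)) (n(K) = 2 + (K - 137)*(K + sqrt(K - 498)) = 2 + (-137 + K)*(K + sqrt(-498 + K)))
n(98) - 1*192043 = (2 + 98**2 - 137*98 - 137*sqrt(-498 + 98) + 98*sqrt(-498 + 98)) - 1*192043 = (2 + 9604 - 13426 - 2740*I + 98*sqrt(-400)) - 192043 = (2 + 9604 - 13426 - 2740*I + 98*(20*I)) - 192043 = (2 + 9604 - 13426 - 2740*I + 1960*I) - 192043 = (-3820 - 780*I) - 192043 = -195863 - 780*I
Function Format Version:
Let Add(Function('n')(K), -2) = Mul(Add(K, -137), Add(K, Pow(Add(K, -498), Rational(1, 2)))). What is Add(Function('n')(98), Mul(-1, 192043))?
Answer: Add(-195863, Mul(-780, I)) ≈ Add(-1.9586e+5, Mul(-780.00, I))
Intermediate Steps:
Function('n')(K) = Add(2, Mul(Add(-137, K), Add(K, Pow(Add(-498, K), Rational(1, 2))))) (Function('n')(K) = Add(2, Mul(Add(K, -137), Add(K, Pow(Add(K, -498), Rational(1, 2))))) = Add(2, Mul(Add(-137, K), Add(K, Pow(Add(-498, K), Rational(1, 2))))))
Add(Function('n')(98), Mul(-1, 192043)) = Add(Add(2, Pow(98, 2), Mul(-137, 98), Mul(-137, Pow(Add(-498, 98), Rational(1, 2))), Mul(98, Pow(Add(-498, 98), Rational(1, 2)))), Mul(-1, 192043)) = Add(Add(2, 9604, -13426, Mul(-137, Pow(-400, Rational(1, 2))), Mul(98, Pow(-400, Rational(1, 2)))), -192043) = Add(Add(2, 9604, -13426, Mul(-137, Mul(20, I)), Mul(98, Mul(20, I))), -192043) = Add(Add(2, 9604, -13426, Mul(-2740, I), Mul(1960, I)), -192043) = Add(Add(-3820, Mul(-780, I)), -192043) = Add(-195863, Mul(-780, I))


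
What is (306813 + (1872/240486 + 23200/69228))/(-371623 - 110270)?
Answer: -212830852529455/334280435934231 ≈ -0.63668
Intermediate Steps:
(306813 + (1872/240486 + 23200/69228))/(-371623 - 110270) = (306813 + (1872*(1/240486) + 23200*(1/69228)))/(-481893) = (306813 + (312/40081 + 5800/17307))*(-1/481893) = (306813 + 237869584/693681867)*(-1/481893) = (212830852529455/693681867)*(-1/481893) = -212830852529455/334280435934231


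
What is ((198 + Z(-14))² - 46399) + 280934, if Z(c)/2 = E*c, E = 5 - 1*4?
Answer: 263435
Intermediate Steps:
E = 1 (E = 5 - 4 = 1)
Z(c) = 2*c (Z(c) = 2*(1*c) = 2*c)
((198 + Z(-14))² - 46399) + 280934 = ((198 + 2*(-14))² - 46399) + 280934 = ((198 - 28)² - 46399) + 280934 = (170² - 46399) + 280934 = (28900 - 46399) + 280934 = -17499 + 280934 = 263435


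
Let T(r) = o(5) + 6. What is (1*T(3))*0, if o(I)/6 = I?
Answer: 0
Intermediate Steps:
o(I) = 6*I
T(r) = 36 (T(r) = 6*5 + 6 = 30 + 6 = 36)
(1*T(3))*0 = (1*36)*0 = 36*0 = 0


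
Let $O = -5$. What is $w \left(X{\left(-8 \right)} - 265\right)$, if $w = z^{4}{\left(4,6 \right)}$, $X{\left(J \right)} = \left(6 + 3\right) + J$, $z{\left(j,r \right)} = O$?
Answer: $-165000$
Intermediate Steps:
$z{\left(j,r \right)} = -5$
$X{\left(J \right)} = 9 + J$
$w = 625$ ($w = \left(-5\right)^{4} = 625$)
$w \left(X{\left(-8 \right)} - 265\right) = 625 \left(\left(9 - 8\right) - 265\right) = 625 \left(1 - 265\right) = 625 \left(-264\right) = -165000$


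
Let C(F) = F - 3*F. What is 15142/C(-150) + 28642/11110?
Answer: 8841011/166650 ≈ 53.051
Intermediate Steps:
C(F) = -2*F
15142/C(-150) + 28642/11110 = 15142/((-2*(-150))) + 28642/11110 = 15142/300 + 28642*(1/11110) = 15142*(1/300) + 14321/5555 = 7571/150 + 14321/5555 = 8841011/166650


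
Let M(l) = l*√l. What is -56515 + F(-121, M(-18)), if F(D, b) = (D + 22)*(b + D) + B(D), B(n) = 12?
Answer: -44524 + 5346*I*√2 ≈ -44524.0 + 7560.4*I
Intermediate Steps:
M(l) = l^(3/2)
F(D, b) = 12 + (22 + D)*(D + b) (F(D, b) = (D + 22)*(b + D) + 12 = (22 + D)*(D + b) + 12 = 12 + (22 + D)*(D + b))
-56515 + F(-121, M(-18)) = -56515 + (12 + (-121)² + 22*(-121) + 22*(-18)^(3/2) - (-6534)*I*√2) = -56515 + (12 + 14641 - 2662 + 22*(-54*I*√2) - (-6534)*I*√2) = -56515 + (12 + 14641 - 2662 - 1188*I*√2 + 6534*I*√2) = -56515 + (11991 + 5346*I*√2) = -44524 + 5346*I*√2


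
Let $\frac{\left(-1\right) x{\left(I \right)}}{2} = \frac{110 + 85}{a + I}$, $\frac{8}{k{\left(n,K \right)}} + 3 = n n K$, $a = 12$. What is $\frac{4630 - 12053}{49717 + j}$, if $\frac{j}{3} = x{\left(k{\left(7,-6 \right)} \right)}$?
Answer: $- \frac{13198094}{88223081} \approx -0.1496$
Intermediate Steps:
$k{\left(n,K \right)} = \frac{8}{-3 + K n^{2}}$ ($k{\left(n,K \right)} = \frac{8}{-3 + n n K} = \frac{8}{-3 + n^{2} K} = \frac{8}{-3 + K n^{2}}$)
$x{\left(I \right)} = - \frac{390}{12 + I}$ ($x{\left(I \right)} = - 2 \frac{110 + 85}{12 + I} = - 2 \frac{195}{12 + I} = - \frac{390}{12 + I}$)
$j = - \frac{173745}{1778}$ ($j = 3 \left(- \frac{390}{12 + \frac{8}{-3 - 6 \cdot 7^{2}}}\right) = 3 \left(- \frac{390}{12 + \frac{8}{-3 - 294}}\right) = 3 \left(- \frac{390}{12 + \frac{8}{-297}}\right) = 3 \left(- \frac{390}{12 + 8 \left(- \frac{1}{297}\right)}\right) = 3 \left(- \frac{390}{12 - \frac{8}{297}}\right) = 3 \left(- \frac{390}{\frac{3556}{297}}\right) = 3 \left(\left(-390\right) \frac{297}{3556}\right) = 3 \left(- \frac{57915}{1778}\right) = - \frac{173745}{1778} \approx -97.719$)
$\frac{4630 - 12053}{49717 + j} = \frac{4630 - 12053}{49717 - \frac{173745}{1778}} = - \frac{7423}{\frac{88223081}{1778}} = \left(-7423\right) \frac{1778}{88223081} = - \frac{13198094}{88223081}$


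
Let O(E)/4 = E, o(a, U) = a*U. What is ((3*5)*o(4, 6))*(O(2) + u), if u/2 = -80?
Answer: -54720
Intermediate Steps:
o(a, U) = U*a
u = -160 (u = 2*(-80) = -160)
O(E) = 4*E
((3*5)*o(4, 6))*(O(2) + u) = ((3*5)*(6*4))*(4*2 - 160) = (15*24)*(8 - 160) = 360*(-152) = -54720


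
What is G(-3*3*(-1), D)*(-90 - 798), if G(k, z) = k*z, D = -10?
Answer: 79920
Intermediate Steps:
G(-3*3*(-1), D)*(-90 - 798) = ((-3*3*(-1))*(-10))*(-90 - 798) = (-9*(-1)*(-10))*(-888) = (9*(-10))*(-888) = -90*(-888) = 79920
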